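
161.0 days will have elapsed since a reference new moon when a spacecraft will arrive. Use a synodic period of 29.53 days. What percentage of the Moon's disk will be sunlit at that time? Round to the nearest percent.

98%

Reduce mod P: 161.0 − 5×29.53 = 13.35 d into the current lunation.
Elongation θ = 360° × 13.35/29.53 ≈ 162.7°.
With cos θ = (-0.955), the lit fraction is (1 − (-0.955))/2 ≈ 0.978, so 98%.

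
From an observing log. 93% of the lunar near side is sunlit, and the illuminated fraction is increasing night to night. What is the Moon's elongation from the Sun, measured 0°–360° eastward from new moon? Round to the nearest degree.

149°

cos θ = 1 − 2f = -0.860, giving a principal value of 149.3°.
Waxing ⇒ before full, so θ = 149.3°.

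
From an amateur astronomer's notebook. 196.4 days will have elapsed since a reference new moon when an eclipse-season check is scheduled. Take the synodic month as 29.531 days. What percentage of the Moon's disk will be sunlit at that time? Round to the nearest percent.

196.4/29.531 = 6.651 lunations, so 6 complete cycles and 19.21 d into the next.
Phase angle: θ = 360°·(19.21 d)/(29.531 d) = 234.2°.
With cos θ = (-0.585), the lit fraction is (1 − (-0.585))/2 ≈ 0.792, so 79%.

79%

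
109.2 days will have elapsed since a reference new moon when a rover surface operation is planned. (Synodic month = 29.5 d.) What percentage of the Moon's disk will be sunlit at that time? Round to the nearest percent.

65%

109.2/29.5 = 3.702 lunations, so 3 complete cycles and 20.70 d into the next.
The Moon has covered 20.70/29.5 of its cycle, so θ ≈ 360° × 20.70/29.5 = 252.6°.
cos 252.6° = (-0.299), so f = (1 − (-0.299))/2 = 0.649, so 65%.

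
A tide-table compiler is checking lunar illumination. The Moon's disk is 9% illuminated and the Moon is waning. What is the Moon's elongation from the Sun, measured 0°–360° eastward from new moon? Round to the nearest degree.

325°

From f = (1 − cos θ)/2: cos θ = 1 − 2×0.09 = 0.820; arccos → 34.9°.
Waning ⇒ past full, so θ = 360° − 34.9° = 325.1°.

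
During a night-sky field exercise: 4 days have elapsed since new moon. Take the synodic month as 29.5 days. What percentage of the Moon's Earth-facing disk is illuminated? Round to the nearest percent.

Elongation θ = 360° × 4/29.5 ≈ 48.8°.
cos 48.8° = 0.659, so f = (1 − 0.659)/2 = 0.171, so 17%.

17%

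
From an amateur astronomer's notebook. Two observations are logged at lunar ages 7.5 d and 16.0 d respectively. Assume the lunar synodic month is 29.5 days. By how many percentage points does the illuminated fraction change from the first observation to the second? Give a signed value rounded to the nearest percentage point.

+47 pp

First observation: θ = 360°·7.5/29.5 = 91.5°, so f = 0.513.
Second observation: θ = 195.3°, f = 0.982.
Δf = 0.982 − 0.513 = +0.469, i.e. +47 pp.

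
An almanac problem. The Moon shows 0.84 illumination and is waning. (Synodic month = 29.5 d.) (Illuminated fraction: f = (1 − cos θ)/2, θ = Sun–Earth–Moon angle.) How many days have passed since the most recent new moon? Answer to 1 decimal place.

Invert f = (1 − cos θ)/2 to get cos θ = 1 − 2(0.84) = -0.680, hence θ₀ = arccos -0.680 = 132.8°.
A waning Moon lies in 180°–360°, so θ = 360° − 132.8° = 227.2°.
That fraction of the synodic month is 227.2/360 × 29.5 d ≈ 18.61 d.

18.6 days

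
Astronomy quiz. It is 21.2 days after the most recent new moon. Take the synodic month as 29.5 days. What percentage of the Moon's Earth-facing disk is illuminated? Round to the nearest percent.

60%

The Moon has covered 21.2/29.5 of its cycle, so θ ≈ 360° × 21.2/29.5 = 258.7°.
With cos θ = (-0.196), the lit fraction is (1 − (-0.196))/2 ≈ 0.598, so 60%.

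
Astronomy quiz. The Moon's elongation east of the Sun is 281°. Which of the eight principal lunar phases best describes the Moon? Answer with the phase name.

last quarter

281° lies in the last quarter sector of the 8-phase cycle.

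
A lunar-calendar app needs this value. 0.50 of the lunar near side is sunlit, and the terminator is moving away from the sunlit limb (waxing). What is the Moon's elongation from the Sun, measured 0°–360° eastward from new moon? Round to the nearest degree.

Invert f = (1 − cos θ)/2 to get cos θ = 1 − 2(0.50) = 0.000, hence θ₀ = arccos 0.000 = 90.0°.
The Moon is waxing (0°–180°), so θ = 90.0° directly.

90°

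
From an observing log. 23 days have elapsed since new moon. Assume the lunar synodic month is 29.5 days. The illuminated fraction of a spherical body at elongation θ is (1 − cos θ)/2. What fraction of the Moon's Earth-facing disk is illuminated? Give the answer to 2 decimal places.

Phase angle: θ = 360°·(23 d)/(29.5 d) = 280.7°.
With cos θ = 0.185, the lit fraction is (1 − 0.185)/2 ≈ 0.407.

0.41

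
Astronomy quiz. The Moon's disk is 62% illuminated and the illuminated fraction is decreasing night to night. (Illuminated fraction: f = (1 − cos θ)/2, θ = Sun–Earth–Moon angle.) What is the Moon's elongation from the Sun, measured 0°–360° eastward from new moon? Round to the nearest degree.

cos θ = 1 − 2f = -0.240, giving a principal value of 103.9°.
Since the Moon is past full (waning), take the reflex angle: θ = 360° − 103.9° = 256.1°.

256°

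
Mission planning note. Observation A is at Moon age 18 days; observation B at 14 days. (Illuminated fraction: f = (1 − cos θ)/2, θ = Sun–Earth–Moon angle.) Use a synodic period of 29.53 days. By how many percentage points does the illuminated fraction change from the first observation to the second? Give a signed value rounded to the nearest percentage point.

First observation: θ = 360°·18/29.53 = 219.4°, so f = 0.886.
Second observation: θ = 170.7°, f = 0.993.
Δf = 0.993 − 0.886 = +0.107, i.e. +11 pp.

+11 percentage points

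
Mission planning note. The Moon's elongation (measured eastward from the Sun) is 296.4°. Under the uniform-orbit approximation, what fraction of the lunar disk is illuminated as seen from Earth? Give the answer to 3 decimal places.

0.278

f = (1 − cos 296.4°)/2 = (1 − 0.445)/2 ≈ 0.278.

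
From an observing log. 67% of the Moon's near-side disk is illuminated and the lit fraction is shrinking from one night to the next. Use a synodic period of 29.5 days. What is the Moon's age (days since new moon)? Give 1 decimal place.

Invert f = (1 − cos θ)/2 to get cos θ = 1 − 2(0.67) = -0.340, hence θ₀ = arccos -0.340 = 109.9°.
Waning ⇒ past full, so θ = 360° − 109.9° = 250.1°.
At 360°/29.5 d per day, 250.1° corresponds to 20.50 days.

20.5 days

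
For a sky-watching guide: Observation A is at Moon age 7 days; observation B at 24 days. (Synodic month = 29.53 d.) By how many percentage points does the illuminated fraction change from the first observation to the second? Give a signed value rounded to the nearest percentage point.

First observation: θ = 360°·7/29.53 = 85.3°, so f = 0.459.
Second observation: θ = 292.6°, f = 0.308.
Δf = 0.308 − 0.459 = -0.151, i.e. -15 pp.

-15 pp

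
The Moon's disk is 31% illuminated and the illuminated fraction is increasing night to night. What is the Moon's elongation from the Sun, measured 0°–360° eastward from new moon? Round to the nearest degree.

68°

From f = (1 − cos θ)/2: cos θ = 1 − 2×0.31 = 0.380; arccos → 67.7°.
Waxing ⇒ before full, so θ = 67.7°.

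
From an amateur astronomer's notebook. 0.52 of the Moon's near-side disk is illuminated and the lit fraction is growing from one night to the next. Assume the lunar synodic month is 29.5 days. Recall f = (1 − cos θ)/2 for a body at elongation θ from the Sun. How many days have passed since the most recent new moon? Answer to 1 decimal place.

cos θ = 1 − 2f = -0.040, giving a principal value of 92.3°.
Waxing ⇒ before full, so θ = 92.3°.
Age = 29.5 × 92.3°/360° ≈ 7.56 days.

7.6 days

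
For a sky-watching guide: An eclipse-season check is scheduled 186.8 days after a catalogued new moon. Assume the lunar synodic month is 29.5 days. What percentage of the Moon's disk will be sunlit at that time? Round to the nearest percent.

186.8/29.5 = 6.332 lunations, so 6 complete cycles and 9.80 d into the next.
Elongation θ = 360° × 9.80/29.5 ≈ 119.6°.
cos 119.6° = (-0.494), so f = (1 − (-0.494))/2 = 0.747, so 75%.

75%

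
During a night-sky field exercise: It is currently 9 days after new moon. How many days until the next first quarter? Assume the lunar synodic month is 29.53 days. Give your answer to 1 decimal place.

First quarter occurs at elongation 90°, i.e. at age 29.53 × 90/360 = 7.383 d.
This lunation's first quarter (7.383 d) has passed, so add one period: 36.913 − 9 = 27.913 days.

27.9 days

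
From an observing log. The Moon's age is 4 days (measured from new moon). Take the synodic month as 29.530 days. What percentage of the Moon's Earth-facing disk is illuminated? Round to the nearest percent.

17%

Elongation θ = 360° × 4/29.530 ≈ 48.8°.
Illuminated fraction = (1 − cos 48.8°)/2 = (1 − 0.659)/2 ≈ 0.170, so 17%.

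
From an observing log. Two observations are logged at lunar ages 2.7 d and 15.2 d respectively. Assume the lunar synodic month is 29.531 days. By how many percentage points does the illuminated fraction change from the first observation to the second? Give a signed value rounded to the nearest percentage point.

+92 percentage points

First observation: θ = 360°·2.7/29.531 = 32.9°, so f = 0.080.
Second observation: θ = 185.3°, f = 0.998.
Δf = 0.998 − 0.080 = +0.918, i.e. +92 pp.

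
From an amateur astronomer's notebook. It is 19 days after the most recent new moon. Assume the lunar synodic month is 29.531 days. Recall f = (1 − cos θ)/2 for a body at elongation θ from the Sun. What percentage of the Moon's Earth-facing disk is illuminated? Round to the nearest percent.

The Moon has covered 19/29.531 of its cycle, so θ ≈ 360° × 19/29.531 = 231.6°.
Illuminated fraction = (1 − cos 231.6°)/2 = (1 − (-0.621))/2 ≈ 0.810, so 81%.

81%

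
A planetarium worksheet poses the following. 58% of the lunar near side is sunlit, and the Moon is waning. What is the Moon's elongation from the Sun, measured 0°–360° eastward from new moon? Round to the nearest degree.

cos θ = 1 − 2f = -0.160, giving a principal value of 99.2°.
Waning ⇒ past full, so θ = 360° − 99.2° = 260.8°.

261°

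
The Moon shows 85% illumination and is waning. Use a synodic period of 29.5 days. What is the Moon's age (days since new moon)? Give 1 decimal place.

cos θ = 1 − 2f = -0.700, giving a principal value of 134.4°.
Waning ⇒ past full, so θ = 360° − 134.4° = 225.6°.
Age = 29.5 × 225.6°/360° ≈ 18.48 days.

18.5 days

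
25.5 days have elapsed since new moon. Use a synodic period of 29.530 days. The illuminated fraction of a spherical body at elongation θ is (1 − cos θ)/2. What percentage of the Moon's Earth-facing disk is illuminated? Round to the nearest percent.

Phase angle: θ = 360°·(25.5 d)/(29.530 d) = 310.9°.
Illuminated fraction = (1 − cos 310.9°)/2 = (1 − 0.654)/2 ≈ 0.173, so 17%.

17%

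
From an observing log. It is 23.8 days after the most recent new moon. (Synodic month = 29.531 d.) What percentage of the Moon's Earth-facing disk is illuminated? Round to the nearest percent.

33%

The Moon has covered 23.8/29.531 of its cycle, so θ ≈ 360° × 23.8/29.531 = 290.1°.
With cos θ = 0.344, the lit fraction is (1 − 0.344)/2 ≈ 0.328, so 33%.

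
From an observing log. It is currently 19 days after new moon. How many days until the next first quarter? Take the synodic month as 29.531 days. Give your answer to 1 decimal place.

First quarter is 0.25 of the way through the cycle: age 0.25 × 29.531 = 7.383 d.
Already past this cycle's first quarter; the next is at 7.383 + 29.531 = 36.914 d, so 36.914 − 19 = 17.914 days.

17.9 days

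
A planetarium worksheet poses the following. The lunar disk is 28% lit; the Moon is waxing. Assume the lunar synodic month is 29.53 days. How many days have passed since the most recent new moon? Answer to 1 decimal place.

Invert f = (1 − cos θ)/2 to get cos θ = 1 − 2(0.28) = 0.440, hence θ₀ = arccos 0.440 = 63.9°.
Before full moon the principal value applies: θ = 63.9°.
At 360°/29.53 d per day, 63.9° corresponds to 5.24 days.

5.2 days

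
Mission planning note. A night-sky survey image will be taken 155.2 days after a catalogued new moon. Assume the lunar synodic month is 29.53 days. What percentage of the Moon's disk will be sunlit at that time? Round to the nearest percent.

52%

155.2 d spans 5 complete synodic months (5 × 29.53 = 147.65 d) plus 7.55 d.
Elongation θ = 360° × 7.55/29.53 ≈ 92.0°.
Illuminated fraction = (1 − cos 92.0°)/2 = (1 − (-0.036))/2 ≈ 0.518, so 52%.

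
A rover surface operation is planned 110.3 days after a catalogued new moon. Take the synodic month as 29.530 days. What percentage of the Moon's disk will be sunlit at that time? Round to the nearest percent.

55%

110.3 d spans 3 complete synodic months (3 × 29.530 = 88.59 d) plus 21.71 d.
The Moon has covered 21.71/29.530 of its cycle, so θ ≈ 360° × 21.71/29.530 = 264.7°.
Illuminated fraction = (1 − cos 264.7°)/2 = (1 − (-0.093))/2 ≈ 0.546, so 55%.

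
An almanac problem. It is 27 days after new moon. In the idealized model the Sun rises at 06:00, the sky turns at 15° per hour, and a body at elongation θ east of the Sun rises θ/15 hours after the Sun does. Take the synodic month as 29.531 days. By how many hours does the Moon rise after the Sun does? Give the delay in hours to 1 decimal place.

21.9 h

Phase angle: θ = 360°·(27 d)/(29.531 d) = 329.1°.
At 15° of sky rotation per hour, 329.1° corresponds to a 21.94 h lag.
So the Moon rises 21.94 h after the Sun.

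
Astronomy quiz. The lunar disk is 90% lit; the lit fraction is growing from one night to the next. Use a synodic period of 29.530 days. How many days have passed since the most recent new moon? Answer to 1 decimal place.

11.7 days

cos θ = 1 − 2f = -0.800, giving a principal value of 143.1°.
The Moon is waxing (0°–180°), so θ = 143.1° directly.
Age = 29.530 × 143.1°/360° ≈ 11.74 days.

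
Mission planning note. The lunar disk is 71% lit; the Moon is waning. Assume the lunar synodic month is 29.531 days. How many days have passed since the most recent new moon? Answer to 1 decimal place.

From f = (1 − cos θ)/2: cos θ = 1 − 2×0.71 = -0.420; arccos → 114.8°.
Waning ⇒ past full, so θ = 360° − 114.8° = 245.2°.
Age = 29.531 × 245.2°/360° ≈ 20.11 days.

20.1 days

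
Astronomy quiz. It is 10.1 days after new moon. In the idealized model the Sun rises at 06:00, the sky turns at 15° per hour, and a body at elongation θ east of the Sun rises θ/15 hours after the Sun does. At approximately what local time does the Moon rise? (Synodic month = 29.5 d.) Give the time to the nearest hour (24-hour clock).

Elongation θ = 360° × 10.1/29.5 ≈ 123.3°.
Delay after the Sun = 123.3° / (15°/h) ≈ 8.22 h.
06:00 + 8.22 h ≈ 14:13 → 14:00 to the nearest hour.

14:00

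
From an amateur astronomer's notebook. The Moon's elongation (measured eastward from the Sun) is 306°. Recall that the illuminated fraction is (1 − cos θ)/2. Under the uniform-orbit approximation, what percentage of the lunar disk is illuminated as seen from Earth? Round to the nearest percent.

21%

cos 306° = 0.588, so f = (1 − 0.588)/2 = 0.206, i.e. 21%.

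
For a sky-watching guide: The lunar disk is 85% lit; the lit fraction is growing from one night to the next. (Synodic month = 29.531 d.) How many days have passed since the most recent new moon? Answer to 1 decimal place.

Invert f = (1 − cos θ)/2 to get cos θ = 1 − 2(0.85) = -0.700, hence θ₀ = arccos -0.700 = 134.4°.
The Moon is waxing (0°–180°), so θ = 134.4° directly.
Age = 29.531 × 134.4°/360° ≈ 11.03 days.

11.0 days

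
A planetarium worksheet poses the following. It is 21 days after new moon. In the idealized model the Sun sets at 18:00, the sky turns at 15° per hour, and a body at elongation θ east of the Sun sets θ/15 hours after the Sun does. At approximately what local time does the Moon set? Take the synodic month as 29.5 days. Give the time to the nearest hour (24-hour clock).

Phase angle: θ = 360°·(21 d)/(29.5 d) = 256.3°.
The Moon trails the Sun by θ/15 = 256.3/15 ≈ 17.08 hours.
18:00 + 17.08 h ≈ 11:05 → 11:00 to the nearest hour.

11:00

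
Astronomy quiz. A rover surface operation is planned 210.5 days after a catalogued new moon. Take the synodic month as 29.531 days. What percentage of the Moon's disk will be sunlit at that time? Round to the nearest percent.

Reduce mod P: 210.5 − 7×29.531 = 3.78 d into the current lunation.
Elongation θ = 360° × 3.78/29.531 ≈ 46.1°.
cos 46.1° = 0.693, so f = (1 − 0.693)/2 = 0.153, so 15%.

15%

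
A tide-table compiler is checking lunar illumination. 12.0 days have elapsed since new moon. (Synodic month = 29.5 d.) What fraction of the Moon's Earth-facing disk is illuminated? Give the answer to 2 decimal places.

0.92

The Moon has covered 12.0/29.5 of its cycle, so θ ≈ 360° × 12.0/29.5 = 146.4°.
Illuminated fraction = (1 − cos 146.4°)/2 = (1 − (-0.833))/2 ≈ 0.917.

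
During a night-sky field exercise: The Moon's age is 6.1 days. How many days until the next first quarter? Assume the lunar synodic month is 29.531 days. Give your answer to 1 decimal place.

1.3 days

First quarter is 0.25 of the way through the cycle: age 0.25 × 29.531 = 7.383 d.
So 1.283 days remain (7.383 − 6.1).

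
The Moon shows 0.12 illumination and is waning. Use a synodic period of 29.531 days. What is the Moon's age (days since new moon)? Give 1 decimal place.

26.2 days

cos θ = 1 − 2f = 0.760, giving a principal value of 40.5°.
Since the Moon is past full (waning), take the reflex angle: θ = 360° − 40.5° = 319.5°.
Age = 29.531 × 319.5°/360° ≈ 26.21 days.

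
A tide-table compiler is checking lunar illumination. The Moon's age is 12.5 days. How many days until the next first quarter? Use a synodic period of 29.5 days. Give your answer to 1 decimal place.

First quarter is 0.25 of the way through the cycle: age 0.25 × 29.5 = 7.375 d.
This lunation's first quarter (7.375 d) has passed, so add one period: 36.875 − 12.5 = 24.375 days.

24.4 days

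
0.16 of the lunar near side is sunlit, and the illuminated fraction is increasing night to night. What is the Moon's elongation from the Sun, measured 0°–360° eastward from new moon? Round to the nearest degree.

cos θ = 1 − 2f = 0.680, giving a principal value of 47.2°.
Before full moon the principal value applies: θ = 47.2°.

47°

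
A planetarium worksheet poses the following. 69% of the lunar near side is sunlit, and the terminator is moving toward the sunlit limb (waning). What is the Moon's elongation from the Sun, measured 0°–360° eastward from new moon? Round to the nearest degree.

248°

From f = (1 − cos θ)/2: cos θ = 1 − 2×0.69 = -0.380; arccos → 112.3°.
Since the Moon is past full (waning), take the reflex angle: θ = 360° − 112.3° = 247.7°.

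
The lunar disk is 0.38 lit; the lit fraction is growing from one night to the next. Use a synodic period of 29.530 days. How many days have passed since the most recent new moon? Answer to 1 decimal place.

cos θ = 1 − 2f = 0.240, giving a principal value of 76.1°.
Before full moon the principal value applies: θ = 76.1°.
Age = 29.530 × 76.1°/360° ≈ 6.24 days.

6.2 days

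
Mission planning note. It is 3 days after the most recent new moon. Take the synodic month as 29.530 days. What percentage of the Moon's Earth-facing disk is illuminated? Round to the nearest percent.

10%

Elongation θ = 360° × 3/29.530 ≈ 36.6°.
Illuminated fraction = (1 − cos 36.6°)/2 = (1 − 0.803)/2 ≈ 0.098, so 10%.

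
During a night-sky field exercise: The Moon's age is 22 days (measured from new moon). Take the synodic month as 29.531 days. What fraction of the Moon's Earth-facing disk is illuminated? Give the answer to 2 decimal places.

The Moon has covered 22/29.531 of its cycle, so θ ≈ 360° × 22/29.531 = 268.2°.
cos 268.2° = (-0.032), so f = (1 − (-0.032))/2 = 0.516.

0.52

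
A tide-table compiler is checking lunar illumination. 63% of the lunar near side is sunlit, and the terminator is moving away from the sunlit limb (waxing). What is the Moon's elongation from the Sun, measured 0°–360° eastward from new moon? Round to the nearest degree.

From f = (1 − cos θ)/2: cos θ = 1 − 2×0.63 = -0.260; arccos → 105.1°.
Before full moon the principal value applies: θ = 105.1°.

105°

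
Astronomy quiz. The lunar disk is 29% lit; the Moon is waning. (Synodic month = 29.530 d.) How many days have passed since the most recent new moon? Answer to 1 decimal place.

From f = (1 − cos θ)/2: cos θ = 1 − 2×0.29 = 0.420; arccos → 65.2°.
Since the Moon is past full (waning), take the reflex angle: θ = 360° − 65.2° = 294.8°.
That fraction of the synodic month is 294.8/360 × 29.530 d ≈ 24.18 d.

24.2 days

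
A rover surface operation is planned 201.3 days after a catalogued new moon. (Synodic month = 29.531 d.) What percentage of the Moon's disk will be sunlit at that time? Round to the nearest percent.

201.3 d spans 6 complete synodic months (6 × 29.531 = 177.19 d) plus 24.11 d.
The Moon has covered 24.11/29.531 of its cycle, so θ ≈ 360° × 24.11/29.531 = 294.0°.
cos 294.0° = 0.406, so f = (1 − 0.406)/2 = 0.297, so 30%.

30%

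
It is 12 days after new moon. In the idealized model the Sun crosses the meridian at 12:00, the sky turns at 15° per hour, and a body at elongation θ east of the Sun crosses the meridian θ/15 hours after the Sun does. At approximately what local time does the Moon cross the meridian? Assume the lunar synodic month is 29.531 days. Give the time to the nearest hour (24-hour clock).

Phase angle: θ = 360°·(12 d)/(29.531 d) = 146.3°.
Delay after the Sun = 146.3° / (15°/h) ≈ 9.75 h.
12:00 + 9.75 h ≈ 21:45 → 22:00 to the nearest hour.

22:00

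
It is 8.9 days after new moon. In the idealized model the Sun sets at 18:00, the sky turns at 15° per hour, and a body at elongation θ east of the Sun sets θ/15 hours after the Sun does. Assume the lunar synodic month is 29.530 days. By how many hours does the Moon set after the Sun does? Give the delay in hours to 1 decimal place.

Elongation θ = 360° × 8.9/29.530 ≈ 108.5°.
Delay after the Sun = 108.5° / (15°/h) ≈ 7.23 h.
So the Moon sets 7.23 h after the Sun.

7.2 h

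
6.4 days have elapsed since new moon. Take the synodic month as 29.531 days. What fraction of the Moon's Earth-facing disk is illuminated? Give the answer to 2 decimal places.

0.40

Elongation θ = 360° × 6.4/29.531 ≈ 78.0°.
Illuminated fraction = (1 − cos 78.0°)/2 = (1 − 0.208)/2 ≈ 0.396.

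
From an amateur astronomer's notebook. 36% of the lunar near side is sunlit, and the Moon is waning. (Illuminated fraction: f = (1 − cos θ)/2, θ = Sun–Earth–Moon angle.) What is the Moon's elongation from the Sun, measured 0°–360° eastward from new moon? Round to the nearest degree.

Invert f = (1 − cos θ)/2 to get cos θ = 1 − 2(0.36) = 0.280, hence θ₀ = arccos 0.280 = 73.7°.
Since the Moon is past full (waning), take the reflex angle: θ = 360° − 73.7° = 286.3°.

286°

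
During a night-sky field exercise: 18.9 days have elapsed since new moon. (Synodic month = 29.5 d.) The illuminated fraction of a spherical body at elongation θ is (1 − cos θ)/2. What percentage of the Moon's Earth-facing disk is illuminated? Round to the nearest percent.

Elongation θ = 360° × 18.9/29.5 ≈ 230.6°.
Illuminated fraction = (1 − cos 230.6°)/2 = (1 − (-0.634))/2 ≈ 0.817, so 82%.

82%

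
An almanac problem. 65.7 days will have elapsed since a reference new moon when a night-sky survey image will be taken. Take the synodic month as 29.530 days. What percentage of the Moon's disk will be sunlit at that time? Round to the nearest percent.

65.7 d spans 2 complete synodic months (2 × 29.530 = 59.06 d) plus 6.64 d.
Elongation θ = 360° × 6.64/29.530 ≈ 80.9°.
cos 80.9° = 0.157, so f = (1 − 0.157)/2 = 0.421, so 42%.

42%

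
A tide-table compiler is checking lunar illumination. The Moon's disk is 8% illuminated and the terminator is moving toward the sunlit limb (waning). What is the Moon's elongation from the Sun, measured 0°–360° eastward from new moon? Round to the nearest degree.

Invert f = (1 − cos θ)/2 to get cos θ = 1 − 2(0.08) = 0.840, hence θ₀ = arccos 0.840 = 32.9°.
Since the Moon is past full (waning), take the reflex angle: θ = 360° − 32.9° = 327.1°.

327°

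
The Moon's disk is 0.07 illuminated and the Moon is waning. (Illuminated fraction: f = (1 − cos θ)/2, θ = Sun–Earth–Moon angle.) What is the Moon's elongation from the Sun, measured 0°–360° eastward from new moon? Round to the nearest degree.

329°

From f = (1 − cos θ)/2: cos θ = 1 − 2×0.07 = 0.860; arccos → 30.7°.
Waning ⇒ past full, so θ = 360° − 30.7° = 329.3°.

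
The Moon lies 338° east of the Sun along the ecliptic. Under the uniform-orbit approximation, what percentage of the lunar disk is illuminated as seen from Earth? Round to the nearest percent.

Half-versine of 338°: (1 − 0.927)/2 = 0.036, i.e. 4%.

4%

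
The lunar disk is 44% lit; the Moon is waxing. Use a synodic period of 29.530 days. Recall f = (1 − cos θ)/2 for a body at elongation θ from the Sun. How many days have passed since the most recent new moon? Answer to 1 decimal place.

6.8 days

From f = (1 − cos θ)/2: cos θ = 1 − 2×0.44 = 0.120; arccos → 83.1°.
Before full moon the principal value applies: θ = 83.1°.
That fraction of the synodic month is 83.1/360 × 29.530 d ≈ 6.82 d.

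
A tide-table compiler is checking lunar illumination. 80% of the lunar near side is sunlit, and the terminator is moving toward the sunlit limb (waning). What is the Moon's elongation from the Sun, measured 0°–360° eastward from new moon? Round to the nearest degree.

233°

Invert f = (1 − cos θ)/2 to get cos θ = 1 − 2(0.80) = -0.600, hence θ₀ = arccos -0.600 = 126.9°.
Since the Moon is past full (waning), take the reflex angle: θ = 360° − 126.9° = 233.1°.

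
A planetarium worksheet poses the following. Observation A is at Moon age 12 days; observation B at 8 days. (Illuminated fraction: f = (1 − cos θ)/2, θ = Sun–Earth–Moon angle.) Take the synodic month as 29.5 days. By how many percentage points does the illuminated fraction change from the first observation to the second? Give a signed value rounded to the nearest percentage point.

θ₁ = 360° × 12/29.5 = 146.4°, f₁ = (1 − cos θ₁)/2 = 0.917.
θ₂ = 360° × 8/29.5 = 97.6°, f₂ = (1 − cos θ₂)/2 = 0.566.
Change = f₂ − f₁ = -0.350 → -35 percentage points.

-35 pp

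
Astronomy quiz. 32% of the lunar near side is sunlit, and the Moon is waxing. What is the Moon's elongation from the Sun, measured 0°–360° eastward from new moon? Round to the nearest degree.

From f = (1 − cos θ)/2: cos θ = 1 − 2×0.32 = 0.360; arccos → 68.9°.
The Moon is waxing (0°–180°), so θ = 68.9° directly.

69°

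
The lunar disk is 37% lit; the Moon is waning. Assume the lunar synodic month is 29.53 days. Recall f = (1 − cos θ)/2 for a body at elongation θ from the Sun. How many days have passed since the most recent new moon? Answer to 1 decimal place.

cos θ = 1 − 2f = 0.260, giving a principal value of 74.9°.
Waning ⇒ past full, so θ = 360° − 74.9° = 285.1°.
Age = 29.53 × 285.1°/360° ≈ 23.38 days.

23.4 days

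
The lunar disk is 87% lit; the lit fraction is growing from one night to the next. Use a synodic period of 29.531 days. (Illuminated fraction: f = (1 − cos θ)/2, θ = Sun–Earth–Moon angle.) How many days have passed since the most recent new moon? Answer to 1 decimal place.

11.3 days

Invert f = (1 − cos θ)/2 to get cos θ = 1 − 2(0.87) = -0.740, hence θ₀ = arccos -0.740 = 137.7°.
Before full moon the principal value applies: θ = 137.7°.
At 360°/29.531 d per day, 137.7° corresponds to 11.30 days.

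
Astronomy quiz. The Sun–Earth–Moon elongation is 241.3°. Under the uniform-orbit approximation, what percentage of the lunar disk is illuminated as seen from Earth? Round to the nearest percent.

Half-versine of 241.3°: (1 − (-0.480))/2 = 0.740, i.e. 74%.

74%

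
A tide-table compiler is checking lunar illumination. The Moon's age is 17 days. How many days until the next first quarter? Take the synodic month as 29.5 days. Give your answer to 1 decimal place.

19.9 days

First quarter is 0.25 of the way through the cycle: age 0.25 × 29.5 = 7.375 d.
This lunation's first quarter (7.375 d) has passed, so add one period: 36.875 − 17 = 19.875 days.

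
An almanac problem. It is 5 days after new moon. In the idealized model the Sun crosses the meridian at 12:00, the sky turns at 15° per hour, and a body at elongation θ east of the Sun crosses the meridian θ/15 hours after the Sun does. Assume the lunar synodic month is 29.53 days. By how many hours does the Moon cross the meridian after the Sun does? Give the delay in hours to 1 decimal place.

The Moon has covered 5/29.53 of its cycle, so θ ≈ 360° × 5/29.53 = 61.0°.
The Moon trails the Sun by θ/15 = 61.0/15 ≈ 4.06 hours.
So the Moon crosses the meridian 4.06 h after the Sun.

4.1 h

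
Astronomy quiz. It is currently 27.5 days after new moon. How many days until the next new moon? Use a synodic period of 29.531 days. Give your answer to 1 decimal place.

The next new moon completes the synodic month: 29.531 − 27.5 = 2.031 days.

2.0 days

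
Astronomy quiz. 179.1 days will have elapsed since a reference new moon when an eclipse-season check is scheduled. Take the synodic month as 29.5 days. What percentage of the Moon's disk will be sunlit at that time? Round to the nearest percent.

179.1 d spans 6 complete synodic months (6 × 29.5 = 177.00 d) plus 2.10 d.
Phase angle: θ = 360°·(2.10 d)/(29.5 d) = 25.6°.
Illuminated fraction = (1 − cos 25.6°)/2 = (1 − 0.902)/2 ≈ 0.049, so 5%.

5%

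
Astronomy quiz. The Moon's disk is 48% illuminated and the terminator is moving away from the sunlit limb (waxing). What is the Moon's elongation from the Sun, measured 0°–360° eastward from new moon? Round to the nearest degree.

88°

cos θ = 1 − 2f = 0.040, giving a principal value of 87.7°.
Before full moon the principal value applies: θ = 87.7°.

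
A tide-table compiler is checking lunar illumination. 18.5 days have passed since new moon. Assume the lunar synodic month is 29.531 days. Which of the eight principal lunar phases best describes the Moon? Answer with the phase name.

At 18.5/29.531 of the cycle, θ ≈ 226° — the waning gibbous range.

waning gibbous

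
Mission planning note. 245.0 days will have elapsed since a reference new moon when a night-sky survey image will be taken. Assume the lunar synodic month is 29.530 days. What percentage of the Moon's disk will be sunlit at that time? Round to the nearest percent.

64%

245.0 d spans 8 complete synodic months (8 × 29.530 = 236.24 d) plus 8.76 d.
Elongation θ = 360° × 8.76/29.530 ≈ 106.8°.
With cos θ = (-0.289), the lit fraction is (1 − (-0.289))/2 ≈ 0.644, so 64%.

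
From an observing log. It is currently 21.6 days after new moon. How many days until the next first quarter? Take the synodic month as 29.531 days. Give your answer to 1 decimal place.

15.3 days

First quarter is 0.25 of the way through the cycle: age 0.25 × 29.531 = 7.383 d.
Already past this cycle's first quarter; the next is at 7.383 + 29.531 = 36.914 d, so 36.914 − 21.6 = 15.314 days.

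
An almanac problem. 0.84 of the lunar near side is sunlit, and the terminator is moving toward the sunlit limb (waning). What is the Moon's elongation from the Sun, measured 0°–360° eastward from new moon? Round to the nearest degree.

From f = (1 − cos θ)/2: cos θ = 1 − 2×0.84 = -0.680; arccos → 132.8°.
A waning Moon lies in 180°–360°, so θ = 360° − 132.8° = 227.2°.

227°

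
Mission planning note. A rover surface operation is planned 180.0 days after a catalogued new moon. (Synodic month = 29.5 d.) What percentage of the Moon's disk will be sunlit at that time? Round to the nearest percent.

10%

180.0 d spans 6 complete synodic months (6 × 29.5 = 177.00 d) plus 3.00 d.
Phase angle: θ = 360°·(3.00 d)/(29.5 d) = 36.6°.
With cos θ = 0.803, the lit fraction is (1 − 0.803)/2 ≈ 0.099, so 10%.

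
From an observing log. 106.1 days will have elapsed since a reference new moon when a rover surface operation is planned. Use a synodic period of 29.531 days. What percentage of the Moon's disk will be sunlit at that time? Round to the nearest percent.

92%

106.1/29.531 = 3.593 lunations, so 3 complete cycles and 17.51 d into the next.
The Moon has covered 17.51/29.531 of its cycle, so θ ≈ 360° × 17.51/29.531 = 213.4°.
cos 213.4° = (-0.835), so f = (1 − (-0.835))/2 = 0.917, so 92%.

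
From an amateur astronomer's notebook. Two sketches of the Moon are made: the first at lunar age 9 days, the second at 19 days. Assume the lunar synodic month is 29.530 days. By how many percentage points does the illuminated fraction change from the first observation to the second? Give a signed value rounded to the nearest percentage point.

+14 pp

First observation: θ = 360°·9/29.530 = 109.7°, so f = 0.669.
Second observation: θ = 231.6°, f = 0.810.
Δf = 0.810 − 0.669 = +0.142, i.e. +14 pp.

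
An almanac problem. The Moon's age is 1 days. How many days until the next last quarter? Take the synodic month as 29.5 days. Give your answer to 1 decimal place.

Last quarter occurs at elongation 270°, i.e. at age 29.5 × 270/360 = 22.125 d.
So 21.125 days remain (22.125 − 1).

21.1 days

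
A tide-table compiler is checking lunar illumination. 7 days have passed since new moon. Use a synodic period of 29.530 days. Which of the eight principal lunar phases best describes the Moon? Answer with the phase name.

θ ≈ 360° × 7/29.530 = 85°, which falls in the first quarter sector.

first quarter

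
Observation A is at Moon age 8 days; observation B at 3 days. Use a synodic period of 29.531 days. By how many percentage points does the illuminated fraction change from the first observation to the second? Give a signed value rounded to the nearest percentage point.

-47 percentage points

θ₁ = 360° × 8/29.531 = 97.5°, f₁ = (1 − cos θ₁)/2 = 0.565.
θ₂ = 360° × 3/29.531 = 36.6°, f₂ = (1 − cos θ₂)/2 = 0.098.
Change = f₂ − f₁ = -0.467 → -47 percentage points.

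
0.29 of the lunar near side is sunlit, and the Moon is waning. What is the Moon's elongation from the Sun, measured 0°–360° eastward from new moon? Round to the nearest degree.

From f = (1 − cos θ)/2: cos θ = 1 − 2×0.29 = 0.420; arccos → 65.2°.
Waning ⇒ past full, so θ = 360° − 65.2° = 294.8°.

295°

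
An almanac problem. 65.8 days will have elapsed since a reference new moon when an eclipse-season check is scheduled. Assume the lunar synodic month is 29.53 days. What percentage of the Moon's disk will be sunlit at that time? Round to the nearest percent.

43%

Reduce mod P: 65.8 − 2×29.53 = 6.74 d into the current lunation.
Phase angle: θ = 360°·(6.74 d)/(29.53 d) = 82.2°.
Illuminated fraction = (1 − cos 82.2°)/2 = (1 − 0.136)/2 ≈ 0.432, so 43%.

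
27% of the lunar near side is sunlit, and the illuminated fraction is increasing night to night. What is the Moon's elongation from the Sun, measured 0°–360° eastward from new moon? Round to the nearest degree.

Invert f = (1 − cos θ)/2 to get cos θ = 1 − 2(0.27) = 0.460, hence θ₀ = arccos 0.460 = 62.6°.
The Moon is waxing (0°–180°), so θ = 62.6° directly.

63°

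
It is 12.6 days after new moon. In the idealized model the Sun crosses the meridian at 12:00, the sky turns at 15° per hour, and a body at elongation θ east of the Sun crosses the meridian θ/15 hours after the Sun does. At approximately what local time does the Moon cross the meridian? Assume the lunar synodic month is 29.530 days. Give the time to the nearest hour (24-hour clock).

22:00

Phase angle: θ = 360°·(12.6 d)/(29.530 d) = 153.6°.
At 15° of sky rotation per hour, 153.6° corresponds to a 10.24 h lag.
12:00 + 10.24 h ≈ 22:14 → 22:00 to the nearest hour.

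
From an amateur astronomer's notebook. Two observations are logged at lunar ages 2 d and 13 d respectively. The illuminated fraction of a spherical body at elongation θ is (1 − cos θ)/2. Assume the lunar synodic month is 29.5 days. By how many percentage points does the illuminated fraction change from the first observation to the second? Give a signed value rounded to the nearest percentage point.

+92 pp

θ₁ = 360° × 2/29.5 = 24.4°, f₁ = (1 − cos θ₁)/2 = 0.045.
θ₂ = 360° × 13/29.5 = 158.6°, f₂ = (1 − cos θ₂)/2 = 0.966.
Change = f₂ − f₁ = +0.921 → +92 percentage points.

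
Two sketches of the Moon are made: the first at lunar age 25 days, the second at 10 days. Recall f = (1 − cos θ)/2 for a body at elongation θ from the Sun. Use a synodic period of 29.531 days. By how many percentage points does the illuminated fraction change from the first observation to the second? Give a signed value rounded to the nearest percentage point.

θ₁ = 360° × 25/29.531 = 304.8°, f₁ = (1 − cos θ₁)/2 = 0.215.
θ₂ = 360° × 10/29.531 = 121.9°, f₂ = (1 − cos θ₂)/2 = 0.764.
Change = f₂ − f₁ = +0.549 → +55 percentage points.

+55 percentage points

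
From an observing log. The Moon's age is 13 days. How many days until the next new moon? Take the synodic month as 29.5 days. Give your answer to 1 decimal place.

The next new moon completes the synodic month: 29.5 − 13 = 16.500 days.

16.5 days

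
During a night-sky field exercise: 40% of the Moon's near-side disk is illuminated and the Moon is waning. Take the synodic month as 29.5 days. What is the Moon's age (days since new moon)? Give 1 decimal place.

Invert f = (1 − cos θ)/2 to get cos θ = 1 − 2(0.40) = 0.200, hence θ₀ = arccos 0.200 = 78.5°.
Waning ⇒ past full, so θ = 360° − 78.5° = 281.5°.
At 360°/29.5 d per day, 281.5° corresponds to 23.07 days.

23.1 days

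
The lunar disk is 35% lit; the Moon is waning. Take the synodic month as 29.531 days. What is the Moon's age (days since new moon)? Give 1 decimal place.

23.6 days

Invert f = (1 − cos θ)/2 to get cos θ = 1 − 2(0.35) = 0.300, hence θ₀ = arccos 0.300 = 72.5°.
Since the Moon is past full (waning), take the reflex angle: θ = 360° − 72.5° = 287.5°.
That fraction of the synodic month is 287.5/360 × 29.531 d ≈ 23.58 d.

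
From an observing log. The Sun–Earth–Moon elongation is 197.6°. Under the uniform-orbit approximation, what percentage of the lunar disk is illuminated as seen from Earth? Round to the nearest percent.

98%

cos 197.6° = (-0.953), so f = (1 − (-0.953))/2 = 0.977, i.e. 98%.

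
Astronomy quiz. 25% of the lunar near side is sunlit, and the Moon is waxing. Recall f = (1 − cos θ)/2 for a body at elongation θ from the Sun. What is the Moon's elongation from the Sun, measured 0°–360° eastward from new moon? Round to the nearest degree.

Invert f = (1 − cos θ)/2 to get cos θ = 1 − 2(0.25) = 0.500, hence θ₀ = arccos 0.500 = 60.0°.
Before full moon the principal value applies: θ = 60.0°.

60°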